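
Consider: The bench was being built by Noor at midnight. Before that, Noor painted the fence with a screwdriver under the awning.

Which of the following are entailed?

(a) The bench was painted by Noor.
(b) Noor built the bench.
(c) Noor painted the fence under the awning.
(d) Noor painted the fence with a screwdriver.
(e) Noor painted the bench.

(a) Not entailed — Noor painted the fence, not the bench; the bench belongs to the building event.
(b) Not entailed — 'was building' is progressive on an accomplishment; it does not entail the completed 'built'.
(c) Entailed — dropping 'with a screwdriver' leaves a sub-description the original still satisfies.
(d) Entailed — the original entails any weakening of itself; this just drops 'under the awning'.
(e) Not entailed — Noor painted the fence, not the bench; the bench belongs to the building event.

(c), (d)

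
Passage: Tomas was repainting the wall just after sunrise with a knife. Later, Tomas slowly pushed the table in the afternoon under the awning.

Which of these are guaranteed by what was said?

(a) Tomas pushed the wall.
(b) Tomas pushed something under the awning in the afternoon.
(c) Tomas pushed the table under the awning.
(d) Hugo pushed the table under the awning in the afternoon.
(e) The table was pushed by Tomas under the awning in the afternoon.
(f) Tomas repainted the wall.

(b), (c), (e)

(a) Not entailed — Tomas pushed the table, not the wall; the wall belongs to the repainting event.
(b) Entailed — the original entails any weakening of itself; this just drops 'slowly' and generalizes the patient.
(c) Entailed — every conjunct here is already in the original pushing event.
(d) Not entailed — the passage has Tomas pushing the table, not Hugo.
(e) Entailed — every conjunct here is already in the original pushing event.
(f) Not entailed — 'was repainting' is progressive on an accomplishment; it does not entail the completed 'repainted'.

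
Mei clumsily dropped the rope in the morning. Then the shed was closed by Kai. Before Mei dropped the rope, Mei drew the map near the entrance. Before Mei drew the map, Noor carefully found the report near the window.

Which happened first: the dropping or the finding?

the finding

The connectives place the finding before the dropping.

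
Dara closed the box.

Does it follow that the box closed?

'Dara closed the box' is the causative; it entails the inchoative 'the box closed'.

yes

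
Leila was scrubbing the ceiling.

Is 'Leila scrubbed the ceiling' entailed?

yes

'scrub' is atelic; if Leila was scrubbing the ceiling, then Leila scrubbed the ceiling (for some time).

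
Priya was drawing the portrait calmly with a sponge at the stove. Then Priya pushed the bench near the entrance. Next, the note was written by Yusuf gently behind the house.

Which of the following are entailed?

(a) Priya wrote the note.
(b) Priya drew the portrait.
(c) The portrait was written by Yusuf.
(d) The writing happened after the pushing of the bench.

(d)

(a) Not entailed — the passage has Yusuf writing the note, not Priya.
(b) Not entailed — 'was drawing' is progressive on an accomplishment; it does not entail the completed 'drew'.
(c) Not entailed — Yusuf wrote the note, not the portrait; the portrait belongs to the drawing event.
(d) Entailed — the narrative places the pushing before the writing.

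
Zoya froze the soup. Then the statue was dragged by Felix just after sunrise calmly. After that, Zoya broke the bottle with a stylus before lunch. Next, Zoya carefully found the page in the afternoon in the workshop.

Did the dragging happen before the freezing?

no

The narrative orders the freezing before the dragging.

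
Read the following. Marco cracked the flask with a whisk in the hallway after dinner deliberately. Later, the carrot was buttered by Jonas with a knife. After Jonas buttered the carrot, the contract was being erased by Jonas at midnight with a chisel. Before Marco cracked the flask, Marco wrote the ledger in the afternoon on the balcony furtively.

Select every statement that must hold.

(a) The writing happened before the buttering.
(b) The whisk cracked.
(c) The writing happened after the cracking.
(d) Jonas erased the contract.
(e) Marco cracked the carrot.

(a) Entailed — the narrative places the writing before the buttering.
(b) Not entailed — the flask is what cracked, not the whisk.
(c) Not entailed — the narrative places the writing before the cracking, not after.
(d) Not entailed — 'was erasing' is progressive on an accomplishment; it does not entail the completed 'erased'.
(e) Not entailed — Marco cracked the flask, not the carrot; the carrot belongs to the buttering event.

(a)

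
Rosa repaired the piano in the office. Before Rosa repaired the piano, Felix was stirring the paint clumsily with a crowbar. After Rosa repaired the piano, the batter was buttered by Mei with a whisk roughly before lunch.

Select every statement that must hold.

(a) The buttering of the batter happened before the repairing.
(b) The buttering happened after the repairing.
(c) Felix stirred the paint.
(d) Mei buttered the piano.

(b), (c)

(a) Not entailed — the narrative places the repairing before the buttering, not after.
(b) Entailed — the narrative places the repairing before the buttering.
(c) Entailed — 'stir' is an activity; 'was stirring' entails that some stirring happened, so 'stirred' holds.
(d) Not entailed — Mei buttered the batter, not the piano; the piano belongs to the repairing event.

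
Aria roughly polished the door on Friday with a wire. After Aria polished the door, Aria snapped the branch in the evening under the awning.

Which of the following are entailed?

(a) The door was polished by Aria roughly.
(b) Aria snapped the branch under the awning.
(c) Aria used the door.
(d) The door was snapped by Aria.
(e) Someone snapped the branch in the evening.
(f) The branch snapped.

(a) Entailed — dropping 'on Friday', 'with a wire' leaves a sub-description the original still satisfies.
(b) Entailed — the original entails any weakening of itself; this just drops 'in the evening'.
(c) Not entailed — the door is the patient, not an instrument — Aria used a wire.
(d) Not entailed — Aria snapped the branch, not the door; the door belongs to the polishing event.
(e) Entailed — this follows by dropping conjuncts from the snapping event's description.
(f) Entailed — 'Aria snapped the branch' is causative; it entails the inchoative 'the branch snapped'.

(a), (b), (e), (f)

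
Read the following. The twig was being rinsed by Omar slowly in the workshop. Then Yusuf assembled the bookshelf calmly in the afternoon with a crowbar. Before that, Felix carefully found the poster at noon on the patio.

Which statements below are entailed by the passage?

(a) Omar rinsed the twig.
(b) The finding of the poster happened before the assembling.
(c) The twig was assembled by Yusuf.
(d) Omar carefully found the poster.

(a) Entailed — 'rinse' is an activity; 'was rinsing' entails that some rinsing happened, so 'rinsed' holds.
(b) Entailed — the narrative places the finding before the assembling.
(c) Not entailed — Yusuf assembled the bookshelf, not the twig; the twig belongs to the rinsing event.
(d) Not entailed — the passage has Felix finding the poster, not Omar.

(a), (b)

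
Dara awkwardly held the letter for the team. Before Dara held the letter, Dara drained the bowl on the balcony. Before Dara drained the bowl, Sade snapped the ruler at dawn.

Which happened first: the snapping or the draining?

The connectives place the snapping before the draining.

the snapping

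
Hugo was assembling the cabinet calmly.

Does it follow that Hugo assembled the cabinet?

'was assembling' is progressive; for an accomplishment like 'assemble the cabinet', it doesn't entail completion.

no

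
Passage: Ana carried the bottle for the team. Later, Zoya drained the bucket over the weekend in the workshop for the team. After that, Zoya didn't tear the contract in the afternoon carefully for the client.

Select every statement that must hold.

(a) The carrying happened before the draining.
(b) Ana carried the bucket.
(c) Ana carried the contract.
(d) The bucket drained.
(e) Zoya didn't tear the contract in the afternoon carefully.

(a), (d)

(a) Entailed — the narrative places the carrying before the draining.
(b) Not entailed — Ana carried the bottle, not the bucket; the bucket belongs to the draining event.
(c) Not entailed — Ana carried the bottle, not the contract; the contract belongs to the tearing event.
(d) Entailed — 'Zoya drained the bucket' is causative; it entails the inchoative 'the bucket drained'.
(e) Not entailed — dropping 'for the client' under negation is not valid — the original leaves open that Zoya tore the contract some other way.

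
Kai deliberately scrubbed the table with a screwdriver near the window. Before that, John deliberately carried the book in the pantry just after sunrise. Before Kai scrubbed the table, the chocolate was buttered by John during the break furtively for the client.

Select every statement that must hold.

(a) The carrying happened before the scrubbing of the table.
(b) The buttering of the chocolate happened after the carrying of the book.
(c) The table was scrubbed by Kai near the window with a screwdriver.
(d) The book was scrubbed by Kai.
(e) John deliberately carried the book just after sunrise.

(a) Entailed — the narrative places the carrying before the scrubbing.
(b) Not entailed — the narrative doesn't order the carrying relative to the buttering.
(c) Entailed — this follows by dropping conjuncts from the scrubbing event's description.
(d) Not entailed — Kai scrubbed the table, not the book; the book belongs to the carrying event.
(e) Entailed — the original entails any weakening of itself; this just drops 'in the pantry'.

(a), (c), (e)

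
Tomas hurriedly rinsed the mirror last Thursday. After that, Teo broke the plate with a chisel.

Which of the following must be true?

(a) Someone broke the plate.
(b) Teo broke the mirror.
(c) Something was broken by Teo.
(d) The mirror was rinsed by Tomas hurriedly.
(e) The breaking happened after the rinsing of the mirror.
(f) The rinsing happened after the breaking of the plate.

(a) Entailed — this follows by dropping conjuncts from the breaking event's description.
(b) Not entailed — Teo broke the plate, not the mirror; the mirror belongs to the rinsing event.
(c) Entailed — dropping 'with a chisel' and generalizing the patient leaves a sub-description the original still satisfies.
(d) Entailed — this follows by dropping conjuncts from the rinsing event's description.
(e) Entailed — the narrative places the rinsing before the breaking.
(f) Not entailed — the narrative places the rinsing before the breaking, not after.

(a), (c), (d), (e)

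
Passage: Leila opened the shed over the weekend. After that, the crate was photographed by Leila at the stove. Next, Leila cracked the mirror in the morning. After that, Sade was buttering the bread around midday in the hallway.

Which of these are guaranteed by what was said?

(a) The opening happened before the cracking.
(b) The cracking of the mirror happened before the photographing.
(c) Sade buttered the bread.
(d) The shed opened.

(a), (d)

(a) Entailed — the narrative places the opening before the cracking.
(b) Not entailed — the narrative places the photographing before the cracking, not after.
(c) Not entailed — 'was buttering' is progressive on an accomplishment; it does not entail the completed 'buttered'.
(d) Entailed — 'Leila opened the shed' is causative; it entails the inchoative 'the shed opened'.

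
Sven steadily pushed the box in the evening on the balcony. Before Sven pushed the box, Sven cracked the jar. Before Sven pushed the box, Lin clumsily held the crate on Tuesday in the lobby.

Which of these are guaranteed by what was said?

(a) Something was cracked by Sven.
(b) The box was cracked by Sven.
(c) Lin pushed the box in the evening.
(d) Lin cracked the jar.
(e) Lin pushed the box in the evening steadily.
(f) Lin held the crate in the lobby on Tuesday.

(a) Entailed — the original entails any weakening of itself; this just generalizes the patient.
(b) Not entailed — Sven cracked the jar, not the box; the box belongs to the pushing event.
(c) Not entailed — the passage has Sven pushing the box, not Lin.
(d) Not entailed — the passage has Sven cracking the jar, not Lin.
(e) Not entailed — the passage has Sven pushing the box, not Lin.
(f) Entailed — every conjunct here is already in the original holding event.

(a), (f)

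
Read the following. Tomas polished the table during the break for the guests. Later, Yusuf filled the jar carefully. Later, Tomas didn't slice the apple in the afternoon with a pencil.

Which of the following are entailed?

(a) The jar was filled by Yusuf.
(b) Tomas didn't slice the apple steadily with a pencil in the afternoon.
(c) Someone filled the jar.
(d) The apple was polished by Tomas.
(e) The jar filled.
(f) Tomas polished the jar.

(a), (b), (c), (e)

(a) Entailed — this follows by dropping conjuncts from the filling event's description.
(b) Entailed — under negation, adding a further restriction is entailed: if no such slicing event occurred, none occurred steadily either.
(c) Entailed — the original entails any weakening of itself; this just drops 'carefully' and generalizes the agent.
(d) Not entailed — Tomas polished the table, not the apple; the apple belongs to the slicing event.
(e) Entailed — 'Yusuf filled the jar' is causative; it entails the inchoative 'the jar filled'.
(f) Not entailed — Tomas polished the table, not the jar; the jar belongs to the filling event.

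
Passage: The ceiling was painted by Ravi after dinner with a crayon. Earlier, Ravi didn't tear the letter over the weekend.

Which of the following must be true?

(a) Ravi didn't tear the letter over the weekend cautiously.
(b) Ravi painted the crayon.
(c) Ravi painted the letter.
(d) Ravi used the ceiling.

(a) Entailed — under negation, adding a further restriction is entailed: if no such tearing event occurred, none occurred cautiously either.
(b) Not entailed — the crayon is the instrument, not what was painted.
(c) Not entailed — Ravi painted the ceiling, not the letter; the letter belongs to the tearing event.
(d) Not entailed — the ceiling is the patient, not an instrument — Ravi used a crayon.

(a)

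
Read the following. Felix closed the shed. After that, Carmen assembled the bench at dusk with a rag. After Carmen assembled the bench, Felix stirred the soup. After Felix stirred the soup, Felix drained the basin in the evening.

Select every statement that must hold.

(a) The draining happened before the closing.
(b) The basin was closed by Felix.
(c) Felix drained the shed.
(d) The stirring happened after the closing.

(d)

(a) Not entailed — the narrative places the closing before the draining, not after.
(b) Not entailed — Felix closed the shed, not the basin; the basin belongs to the draining event.
(c) Not entailed — Felix drained the basin, not the shed; the shed belongs to the closing event.
(d) Entailed — the narrative places the closing before the stirring.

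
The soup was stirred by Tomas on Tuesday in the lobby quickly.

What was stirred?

'the soup' marks the patient of the stirring event.

the soup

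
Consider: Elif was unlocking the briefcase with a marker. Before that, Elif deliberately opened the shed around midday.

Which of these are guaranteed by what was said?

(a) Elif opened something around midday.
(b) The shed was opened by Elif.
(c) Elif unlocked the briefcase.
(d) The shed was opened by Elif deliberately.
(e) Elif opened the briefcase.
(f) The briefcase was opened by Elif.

(a) Entailed — dropping 'deliberately' and generalizing the patient leaves a sub-description the original still satisfies.
(b) Entailed — this follows by dropping conjuncts from the opening event's description.
(c) Not entailed — 'was unlocking' is progressive on an accomplishment; it does not entail the completed 'unlocked'.
(d) Entailed — every conjunct here is already in the original opening event.
(e) Not entailed — Elif opened the shed, not the briefcase; the briefcase belongs to the unlocking event.
(f) Not entailed — Elif opened the shed, not the briefcase; the briefcase belongs to the unlocking event.

(a), (b), (d)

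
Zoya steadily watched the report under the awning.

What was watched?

'the report' marks the patient of the watching event.

the report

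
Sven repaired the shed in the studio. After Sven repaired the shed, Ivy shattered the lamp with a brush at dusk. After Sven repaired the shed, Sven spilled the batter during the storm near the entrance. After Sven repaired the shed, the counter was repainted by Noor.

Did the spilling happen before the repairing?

The narrative orders the repairing before the spilling.

no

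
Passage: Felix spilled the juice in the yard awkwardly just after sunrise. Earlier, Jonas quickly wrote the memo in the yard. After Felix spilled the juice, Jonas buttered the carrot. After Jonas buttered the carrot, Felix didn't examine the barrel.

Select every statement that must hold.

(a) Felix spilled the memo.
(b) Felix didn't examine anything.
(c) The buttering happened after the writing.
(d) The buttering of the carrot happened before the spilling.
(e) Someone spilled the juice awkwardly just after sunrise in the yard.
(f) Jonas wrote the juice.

(c), (e)

(a) Not entailed — Felix spilled the juice, not the memo; the memo belongs to the writing event.
(b) Not entailed — the original only denies this specific event; Felix may have examined something else.
(c) Entailed — the narrative places the writing before the buttering.
(d) Not entailed — the narrative places the spilling before the buttering, not after.
(e) Entailed — every conjunct here is already in the original spilling event.
(f) Not entailed — Jonas wrote the memo, not the juice; the juice belongs to the spilling event.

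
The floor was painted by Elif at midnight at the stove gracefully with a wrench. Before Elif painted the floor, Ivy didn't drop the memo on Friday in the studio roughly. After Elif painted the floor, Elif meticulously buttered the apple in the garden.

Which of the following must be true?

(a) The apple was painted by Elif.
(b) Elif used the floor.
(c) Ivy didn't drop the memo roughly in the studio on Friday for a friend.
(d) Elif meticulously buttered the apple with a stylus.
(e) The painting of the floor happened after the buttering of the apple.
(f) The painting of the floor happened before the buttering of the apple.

(a) Not entailed — Elif painted the floor, not the apple; the apple belongs to the buttering event.
(b) Not entailed — the floor is the patient, not an instrument — Elif used a wrench.
(c) Entailed — under negation, adding a further restriction is entailed: if no such dropping event occurred, none occurred for a friend either.
(d) Not entailed — 'with a stylus' adds information not in the original event.
(e) Not entailed — the narrative places the painting before the buttering, not after.
(f) Entailed — the narrative places the painting before the buttering.

(c), (f)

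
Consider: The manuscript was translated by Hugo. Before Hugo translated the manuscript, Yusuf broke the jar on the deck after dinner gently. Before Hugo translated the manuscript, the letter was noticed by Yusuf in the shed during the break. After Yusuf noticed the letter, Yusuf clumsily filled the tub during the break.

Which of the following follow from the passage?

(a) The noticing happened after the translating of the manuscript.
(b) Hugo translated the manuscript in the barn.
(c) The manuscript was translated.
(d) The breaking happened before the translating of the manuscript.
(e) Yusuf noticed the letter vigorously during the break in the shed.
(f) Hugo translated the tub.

(a) Not entailed — the narrative places the noticing before the translating, not after.
(b) Not entailed — 'in the barn' adds information not in the original event.
(c) Entailed — this follows by dropping conjuncts from the translating event's description.
(d) Entailed — the narrative places the breaking before the translating.
(e) Not entailed — 'vigorously' adds information not in the original event.
(f) Not entailed — Hugo translated the manuscript, not the tub; the tub belongs to the filling event.

(c), (d)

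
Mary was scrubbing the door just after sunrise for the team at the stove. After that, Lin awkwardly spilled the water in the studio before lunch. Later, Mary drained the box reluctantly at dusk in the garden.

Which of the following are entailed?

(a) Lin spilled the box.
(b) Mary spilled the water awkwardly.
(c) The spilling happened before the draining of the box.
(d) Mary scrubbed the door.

(a) Not entailed — Lin spilled the water, not the box; the box belongs to the draining event.
(b) Not entailed — the passage has Lin spilling the water, not Mary.
(c) Entailed — the narrative places the spilling before the draining.
(d) Entailed — 'scrub' is an activity; 'was scrubbing' entails that some scrubbing happened, so 'scrubbed' holds.

(c), (d)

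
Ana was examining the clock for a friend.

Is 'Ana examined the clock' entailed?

yes

'examine' is atelic; if Ana was examining the clock, then Ana examined the clock (for some time).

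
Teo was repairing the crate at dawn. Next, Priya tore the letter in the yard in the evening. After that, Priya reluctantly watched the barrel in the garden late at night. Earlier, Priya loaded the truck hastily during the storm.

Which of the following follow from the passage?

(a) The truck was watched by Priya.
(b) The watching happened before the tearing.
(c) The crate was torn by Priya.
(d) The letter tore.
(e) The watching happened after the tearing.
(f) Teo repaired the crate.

(d), (e)

(a) Not entailed — Priya watched the barrel, not the truck; the truck belongs to the loading event.
(b) Not entailed — the narrative places the tearing before the watching, not after.
(c) Not entailed — Priya tore the letter, not the crate; the crate belongs to the repairing event.
(d) Entailed — 'Priya tore the letter' is causative; it entails the inchoative 'the letter tore'.
(e) Entailed — the narrative places the tearing before the watching.
(f) Not entailed — 'was repairing' is progressive on an accomplishment; it does not entail the completed 'repaired'.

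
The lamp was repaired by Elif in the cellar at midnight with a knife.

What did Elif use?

a knife

'with a knife' marks the instrument of the repairing event.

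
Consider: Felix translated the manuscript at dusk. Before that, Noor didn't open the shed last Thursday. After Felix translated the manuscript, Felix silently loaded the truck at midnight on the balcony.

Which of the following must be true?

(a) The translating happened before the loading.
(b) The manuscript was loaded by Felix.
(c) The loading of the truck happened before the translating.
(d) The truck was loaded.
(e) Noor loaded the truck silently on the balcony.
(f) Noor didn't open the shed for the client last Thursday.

(a), (d), (f)

(a) Entailed — the narrative places the translating before the loading.
(b) Not entailed — Felix loaded the truck, not the manuscript; the manuscript belongs to the translating event.
(c) Not entailed — the narrative places the translating before the loading, not after.
(d) Entailed — every conjunct here is already in the original loading event.
(e) Not entailed — the passage has Felix loading the truck, not Noor.
(f) Entailed — under negation, adding a further restriction is entailed: if no such opening event occurred, none occurred for the client either.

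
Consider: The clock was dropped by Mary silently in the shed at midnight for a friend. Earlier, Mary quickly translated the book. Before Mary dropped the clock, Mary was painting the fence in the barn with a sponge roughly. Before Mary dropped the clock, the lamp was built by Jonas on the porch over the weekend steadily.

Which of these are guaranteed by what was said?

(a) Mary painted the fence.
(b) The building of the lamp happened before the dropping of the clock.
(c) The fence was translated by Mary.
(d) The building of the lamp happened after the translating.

(a) Not entailed — 'was painting' is progressive on an accomplishment; it does not entail the completed 'painted'.
(b) Entailed — the narrative places the building before the dropping.
(c) Not entailed — Mary translated the book, not the fence; the fence belongs to the painting event.
(d) Not entailed — the narrative doesn't order the translating relative to the building.

(b)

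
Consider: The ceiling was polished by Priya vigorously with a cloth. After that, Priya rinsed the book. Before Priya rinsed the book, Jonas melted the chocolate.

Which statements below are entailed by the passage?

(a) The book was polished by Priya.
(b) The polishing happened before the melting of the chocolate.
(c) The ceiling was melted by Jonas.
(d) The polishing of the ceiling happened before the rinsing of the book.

(a) Not entailed — Priya polished the ceiling, not the book; the book belongs to the rinsing event.
(b) Not entailed — the narrative doesn't order the polishing relative to the melting.
(c) Not entailed — Jonas melted the chocolate, not the ceiling; the ceiling belongs to the polishing event.
(d) Entailed — the narrative places the polishing before the rinsing.

(d)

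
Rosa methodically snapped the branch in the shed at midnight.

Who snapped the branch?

'Rosa' marks the agent of the snapping event.

Rosa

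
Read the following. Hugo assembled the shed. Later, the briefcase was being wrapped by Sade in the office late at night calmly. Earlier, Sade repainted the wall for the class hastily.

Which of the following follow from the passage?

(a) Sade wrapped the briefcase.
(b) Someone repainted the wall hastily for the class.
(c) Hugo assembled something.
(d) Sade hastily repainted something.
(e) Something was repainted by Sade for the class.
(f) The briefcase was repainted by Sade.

(b), (c), (d), (e)

(a) Not entailed — 'was wrapping' is progressive on an accomplishment; it does not entail the completed 'wrapped'.
(b) Entailed — generalizing the agent leaves a sub-description the original still satisfies.
(c) Entailed — every conjunct here is already in the original assembling event.
(d) Entailed — dropping 'for the class' and generalizing the patient leaves a sub-description the original still satisfies.
(e) Entailed — dropping 'hastily' and generalizing the patient leaves a sub-description the original still satisfies.
(f) Not entailed — Sade repainted the wall, not the briefcase; the briefcase belongs to the wrapping event.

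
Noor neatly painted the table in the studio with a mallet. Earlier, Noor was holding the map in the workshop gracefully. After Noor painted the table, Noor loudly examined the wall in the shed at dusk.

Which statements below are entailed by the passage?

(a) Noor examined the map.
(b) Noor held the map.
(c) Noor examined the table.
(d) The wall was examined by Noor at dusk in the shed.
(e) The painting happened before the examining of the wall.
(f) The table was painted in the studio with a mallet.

(a) Not entailed — Noor examined the wall, not the map; the map belongs to the holding event.
(b) Entailed — 'hold' is an activity; 'was holding' entails that some holding happened, so 'held' holds.
(c) Not entailed — Noor examined the wall, not the table; the table belongs to the painting event.
(d) Entailed — the original entails any weakening of itself; this just drops 'loudly'.
(e) Entailed — the narrative places the painting before the examining.
(f) Entailed — every conjunct here is already in the original painting event.

(b), (d), (e), (f)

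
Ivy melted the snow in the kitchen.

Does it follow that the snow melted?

'Ivy melted the snow' is the causative; it entails the inchoative 'the snow melted'.

yes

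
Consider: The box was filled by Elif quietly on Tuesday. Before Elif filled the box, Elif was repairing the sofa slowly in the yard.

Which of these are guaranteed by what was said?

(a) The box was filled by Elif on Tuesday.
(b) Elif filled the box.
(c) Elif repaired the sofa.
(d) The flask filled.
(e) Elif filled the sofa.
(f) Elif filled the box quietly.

(a) Entailed — dropping 'quietly' leaves a sub-description the original still satisfies.
(b) Entailed — this follows by dropping conjuncts from the filling event's description.
(c) Not entailed — 'was repairing' is progressive on an accomplishment; it does not entail the completed 'repaired'.
(d) Not entailed — the box is what filled, not the flask.
(e) Not entailed — Elif filled the box, not the sofa; the sofa belongs to the repairing event.
(f) Entailed — this follows by dropping conjuncts from the filling event's description.

(a), (b), (f)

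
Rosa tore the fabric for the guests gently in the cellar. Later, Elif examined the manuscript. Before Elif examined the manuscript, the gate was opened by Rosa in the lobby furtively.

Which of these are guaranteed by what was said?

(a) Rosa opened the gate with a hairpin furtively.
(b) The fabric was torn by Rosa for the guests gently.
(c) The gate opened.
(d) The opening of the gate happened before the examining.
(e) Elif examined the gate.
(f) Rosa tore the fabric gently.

(a) Not entailed — 'with a hairpin' adds information not in the original event.
(b) Entailed — dropping 'in the cellar' leaves a sub-description the original still satisfies.
(c) Entailed — 'Rosa opened the gate' is causative; it entails the inchoative 'the gate opened'.
(d) Entailed — the narrative places the opening before the examining.
(e) Not entailed — Elif examined the manuscript, not the gate; the gate belongs to the opening event.
(f) Entailed — every conjunct here is already in the original tearing event.

(b), (c), (d), (f)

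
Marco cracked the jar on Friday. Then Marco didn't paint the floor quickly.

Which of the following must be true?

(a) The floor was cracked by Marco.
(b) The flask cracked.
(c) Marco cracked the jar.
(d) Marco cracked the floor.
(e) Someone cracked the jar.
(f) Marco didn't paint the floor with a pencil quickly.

(c), (e), (f)

(a) Not entailed — Marco cracked the jar, not the floor; the floor belongs to the painting event.
(b) Not entailed — the jar is what cracked, not the flask.
(c) Entailed — the original entails any weakening of itself; this just drops 'on Friday'.
(d) Not entailed — Marco cracked the jar, not the floor; the floor belongs to the painting event.
(e) Entailed — dropping 'on Friday' and generalizing the agent leaves a sub-description the original still satisfies.
(f) Entailed — under negation, adding a further restriction is entailed: if no such painting event occurred, none occurred with a pencil either.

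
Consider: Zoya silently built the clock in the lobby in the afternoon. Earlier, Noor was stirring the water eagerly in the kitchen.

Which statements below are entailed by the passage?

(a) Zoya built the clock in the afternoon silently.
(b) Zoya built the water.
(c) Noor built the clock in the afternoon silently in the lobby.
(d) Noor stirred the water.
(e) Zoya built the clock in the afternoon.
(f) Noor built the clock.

(a), (d), (e)

(a) Entailed — this follows by dropping conjuncts from the building event's description.
(b) Not entailed — Zoya built the clock, not the water; the water belongs to the stirring event.
(c) Not entailed — the passage has Zoya building the clock, not Noor.
(d) Entailed — 'stir' is an activity; 'was stirring' entails that some stirring happened, so 'stirred' holds.
(e) Entailed — this follows by dropping conjuncts from the building event's description.
(f) Not entailed — the passage has Zoya building the clock, not Noor.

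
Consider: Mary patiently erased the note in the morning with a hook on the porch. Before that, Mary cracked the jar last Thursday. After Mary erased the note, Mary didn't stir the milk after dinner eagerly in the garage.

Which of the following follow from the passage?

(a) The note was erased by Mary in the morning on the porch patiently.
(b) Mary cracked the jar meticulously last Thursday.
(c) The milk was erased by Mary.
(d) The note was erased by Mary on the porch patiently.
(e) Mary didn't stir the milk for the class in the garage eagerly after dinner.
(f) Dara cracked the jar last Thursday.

(a) Entailed — this follows by dropping conjuncts from the erasing event's description.
(b) Not entailed — 'meticulously' adds information not in the original event.
(c) Not entailed — Mary erased the note, not the milk; the milk belongs to the stirring event.
(d) Entailed — dropping 'with a hook', 'in the morning' leaves a sub-description the original still satisfies.
(e) Entailed — under negation, adding a further restriction is entailed: if no such stirring event occurred, none occurred for the class either.
(f) Not entailed — the passage has Mary cracking the jar, not Dara.

(a), (d), (e)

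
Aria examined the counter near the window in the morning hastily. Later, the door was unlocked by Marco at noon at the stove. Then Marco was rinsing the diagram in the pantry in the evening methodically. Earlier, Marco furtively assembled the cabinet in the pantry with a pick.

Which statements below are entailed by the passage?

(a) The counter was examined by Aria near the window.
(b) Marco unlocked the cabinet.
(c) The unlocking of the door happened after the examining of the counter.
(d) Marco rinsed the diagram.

(a), (c), (d)

(a) Entailed — the original entails any weakening of itself; this just drops 'in the morning', 'hastily'.
(b) Not entailed — Marco unlocked the door, not the cabinet; the cabinet belongs to the assembling event.
(c) Entailed — the narrative places the examining before the unlocking.
(d) Entailed — 'rinse' is an activity; 'was rinsing' entails that some rinsing happened, so 'rinsed' holds.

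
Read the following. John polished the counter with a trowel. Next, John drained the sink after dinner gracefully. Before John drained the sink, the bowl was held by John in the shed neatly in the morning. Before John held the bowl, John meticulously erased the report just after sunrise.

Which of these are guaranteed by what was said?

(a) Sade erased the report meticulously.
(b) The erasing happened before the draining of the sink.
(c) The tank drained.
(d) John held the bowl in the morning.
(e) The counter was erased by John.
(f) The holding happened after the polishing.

(b), (d)

(a) Not entailed — the passage has John erasing the report, not Sade.
(b) Entailed — the narrative places the erasing before the draining.
(c) Not entailed — the sink is what drained, not the tank.
(d) Entailed — the original entails any weakening of itself; this just drops 'neatly', 'in the shed'.
(e) Not entailed — John erased the report, not the counter; the counter belongs to the polishing event.
(f) Not entailed — the narrative doesn't order the polishing relative to the holding.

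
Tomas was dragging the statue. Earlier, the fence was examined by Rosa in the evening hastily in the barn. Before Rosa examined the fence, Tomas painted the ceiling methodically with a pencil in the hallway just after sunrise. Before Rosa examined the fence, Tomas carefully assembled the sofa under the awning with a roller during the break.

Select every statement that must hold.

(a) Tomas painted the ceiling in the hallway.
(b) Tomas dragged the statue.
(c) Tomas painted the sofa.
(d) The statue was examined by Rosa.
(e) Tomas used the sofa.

(a), (b)

(a) Entailed — every conjunct here is already in the original painting event.
(b) Entailed — 'drag' is an activity; 'was dragging' entails that some dragging happened, so 'dragged' holds.
(c) Not entailed — Tomas painted the ceiling, not the sofa; the sofa belongs to the assembling event.
(d) Not entailed — Rosa examined the fence, not the statue; the statue belongs to the dragging event.
(e) Not entailed — the sofa is the patient, not an instrument — Tomas used a roller.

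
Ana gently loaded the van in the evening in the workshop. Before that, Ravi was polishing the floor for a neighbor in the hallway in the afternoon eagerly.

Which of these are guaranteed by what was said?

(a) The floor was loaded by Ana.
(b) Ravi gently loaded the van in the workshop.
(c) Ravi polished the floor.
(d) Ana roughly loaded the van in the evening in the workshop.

(c)

(a) Not entailed — Ana loaded the van, not the floor; the floor belongs to the polishing event.
(b) Not entailed — the passage has Ana loading the van, not Ravi.
(c) Entailed — 'polish' is an activity; 'was polishing' entails that some polishing happened, so 'polished' holds.
(d) Not entailed — 'roughly' adds a manner not in (and inconsistent with) the original.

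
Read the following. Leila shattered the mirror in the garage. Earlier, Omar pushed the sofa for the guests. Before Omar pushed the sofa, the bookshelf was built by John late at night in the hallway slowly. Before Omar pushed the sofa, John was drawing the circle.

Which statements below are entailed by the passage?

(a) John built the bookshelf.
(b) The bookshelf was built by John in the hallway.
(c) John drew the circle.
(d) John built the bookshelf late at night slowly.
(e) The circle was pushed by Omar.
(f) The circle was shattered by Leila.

(a), (b), (d)

(a) Entailed — this follows by dropping conjuncts from the building event's description.
(b) Entailed — every conjunct here is already in the original building event.
(c) Not entailed — 'was drawing' is progressive on an accomplishment; it does not entail the completed 'drew'.
(d) Entailed — the original entails any weakening of itself; this just drops 'in the hallway'.
(e) Not entailed — Omar pushed the sofa, not the circle; the circle belongs to the drawing event.
(f) Not entailed — Leila shattered the mirror, not the circle; the circle belongs to the drawing event.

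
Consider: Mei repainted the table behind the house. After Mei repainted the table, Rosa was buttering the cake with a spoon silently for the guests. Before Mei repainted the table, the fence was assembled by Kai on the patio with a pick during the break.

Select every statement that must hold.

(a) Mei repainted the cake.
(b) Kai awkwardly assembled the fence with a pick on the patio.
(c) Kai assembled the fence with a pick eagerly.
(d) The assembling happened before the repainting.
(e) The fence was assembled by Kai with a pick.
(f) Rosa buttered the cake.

(d), (e)

(a) Not entailed — Mei repainted the table, not the cake; the cake belongs to the buttering event.
(b) Not entailed — 'awkwardly' adds information not in the original event.
(c) Not entailed — 'eagerly' adds information not in the original event.
(d) Entailed — the narrative places the assembling before the repainting.
(e) Entailed — dropping 'on the patio', 'during the break' leaves a sub-description the original still satisfies.
(f) Not entailed — 'was buttering' is progressive on an accomplishment; it does not entail the completed 'buttered'.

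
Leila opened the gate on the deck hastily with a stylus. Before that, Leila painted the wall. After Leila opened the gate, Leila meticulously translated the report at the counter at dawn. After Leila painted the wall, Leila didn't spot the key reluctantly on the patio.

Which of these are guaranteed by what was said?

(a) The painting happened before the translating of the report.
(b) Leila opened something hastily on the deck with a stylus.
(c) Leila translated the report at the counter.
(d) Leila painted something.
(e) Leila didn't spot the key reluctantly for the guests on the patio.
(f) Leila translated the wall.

(a) Entailed — the narrative places the painting before the translating.
(b) Entailed — generalizing the patient leaves a sub-description the original still satisfies.
(c) Entailed — every conjunct here is already in the original translating event.
(d) Entailed — generalizing the patient leaves a sub-description the original still satisfies.
(e) Entailed — under negation, adding a further restriction is entailed: if no such spotting event occurred, none occurred for the guests either.
(f) Not entailed — Leila translated the report, not the wall; the wall belongs to the painting event.

(a), (b), (c), (d), (e)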